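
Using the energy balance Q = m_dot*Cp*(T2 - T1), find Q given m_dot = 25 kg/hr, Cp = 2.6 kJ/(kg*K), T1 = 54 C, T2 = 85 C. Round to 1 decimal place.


Q = m_dot * Cp * (T2 - T1)
Q = 25 * 2.6 * (85 - 54)
Q = 25 * 2.6 * 31
Q = 2015.0 kJ/hr


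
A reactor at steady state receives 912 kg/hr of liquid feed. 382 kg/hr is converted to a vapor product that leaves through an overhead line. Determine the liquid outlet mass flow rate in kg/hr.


Steady-state mass balance on the main outlet: F_out = F_in - F_removed
F_out = 912 - 382
F_out = 530 kg/hr


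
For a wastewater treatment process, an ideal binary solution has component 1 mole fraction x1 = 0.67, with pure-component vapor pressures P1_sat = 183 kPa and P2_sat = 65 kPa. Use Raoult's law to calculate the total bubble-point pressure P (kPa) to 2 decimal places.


P = x1*P1_sat + x2*P2_sat
x2 = 1 - x1 = 1 - 0.67 = 0.33
P = 0.67*183 + 0.33*65
P = 122.61 + 21.45
P = 144.06 kPa


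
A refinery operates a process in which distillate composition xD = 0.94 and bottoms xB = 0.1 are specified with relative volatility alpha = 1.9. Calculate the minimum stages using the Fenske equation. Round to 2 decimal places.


N_min = ln((xD*(1-xB))/(xB*(1-xD))) / ln(alpha)
Numerator inside ln: 0.846 / 0.006 = 141.0
ln(141.0) = 4.94876
ln(alpha) = ln(1.9) = 0.641854
N_min = 4.94876 / 0.641854 = 7.71


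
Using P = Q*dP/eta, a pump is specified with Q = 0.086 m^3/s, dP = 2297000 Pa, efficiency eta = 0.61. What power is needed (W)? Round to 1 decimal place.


P = Q * dP / eta
P = 0.086 * 2297000 / 0.61
P = 197542.0 / 0.61
P = 323839.3 W


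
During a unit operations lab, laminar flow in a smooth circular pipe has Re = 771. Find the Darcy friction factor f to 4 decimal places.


f = 64 / Re
f = 64 / 771
f = 0.0830


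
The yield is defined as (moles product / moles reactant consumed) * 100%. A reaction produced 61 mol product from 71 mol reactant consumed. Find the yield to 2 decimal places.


Yield = (moles product / moles consumed) * 100%
Yield = (61 / 71) * 100
Yield = 0.8592 * 100
Yield = 85.92%


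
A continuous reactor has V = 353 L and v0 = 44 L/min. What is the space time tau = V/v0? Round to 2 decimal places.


tau = V / v0
tau = 353 / 44
tau = 8.02 min


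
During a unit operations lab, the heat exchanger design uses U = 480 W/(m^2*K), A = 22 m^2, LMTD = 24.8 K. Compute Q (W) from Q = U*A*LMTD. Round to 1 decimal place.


Q = U * A * LMTD
Q = 480 * 22 * 24.8
Q = 261888.0 W


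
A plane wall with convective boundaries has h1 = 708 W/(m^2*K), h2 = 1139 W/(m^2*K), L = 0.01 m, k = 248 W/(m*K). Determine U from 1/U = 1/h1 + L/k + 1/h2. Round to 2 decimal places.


1/U = 1/h1 + L/k + 1/h2
1/U = 1/708 + 0.01/248 + 1/1139
1/U = 0.0014124294 + 4.03226e-05 + 0.0008779631
1/U = 0.0023307151
U = 429.05 W/(m^2*K)


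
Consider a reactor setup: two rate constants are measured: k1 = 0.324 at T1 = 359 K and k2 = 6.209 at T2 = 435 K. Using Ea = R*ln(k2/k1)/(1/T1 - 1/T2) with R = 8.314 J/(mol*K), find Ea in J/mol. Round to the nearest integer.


Ea = R * ln(k2/k1) / (1/T1 - 1/T2)
ln(k2/k1) = ln(6.209/0.324) = 2.9530116
1/T1 - 1/T2 = 1/359 - 1/435 = 0.000486664746
Ea = 8.314 * 2.9530116 / 0.000486664746
Ea = 50448 J/mol


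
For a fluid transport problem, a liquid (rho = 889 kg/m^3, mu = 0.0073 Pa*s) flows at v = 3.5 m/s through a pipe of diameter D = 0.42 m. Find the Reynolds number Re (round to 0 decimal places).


Re = rho * v * D / mu
Re = 889 * 3.5 * 0.42 / 0.0073
Re = 1306.83 / 0.0073
Re = 179018


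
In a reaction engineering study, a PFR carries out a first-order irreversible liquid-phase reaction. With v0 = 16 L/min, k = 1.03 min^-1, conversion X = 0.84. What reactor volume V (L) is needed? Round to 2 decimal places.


V = (v0/k) * ln(1/(1-X))
V = (16/1.03) * ln(1/(1-0.84))
V = 15.533981 * ln(6.25)
V = 15.533981 * 1.832581
V = 28.47 L


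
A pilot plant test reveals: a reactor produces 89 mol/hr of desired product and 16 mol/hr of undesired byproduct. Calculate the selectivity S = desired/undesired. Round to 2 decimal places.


S = desired product rate / undesired product rate
S = 89 / 16
S = 5.56


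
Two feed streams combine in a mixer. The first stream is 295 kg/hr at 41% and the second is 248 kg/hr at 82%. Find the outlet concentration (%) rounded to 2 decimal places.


Mass balance on solute: F1*x1 + F2*x2 = F3*x3
F3 = F1 + F2 = 295 + 248 = 543 kg/hr
x3 = (F1*x1 + F2*x2)/F3
x3 = (295*0.41 + 248*0.82) / 543
x3 = 59.73%


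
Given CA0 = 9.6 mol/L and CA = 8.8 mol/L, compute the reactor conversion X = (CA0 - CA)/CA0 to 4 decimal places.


X = (CA0 - CA) / CA0
X = (9.6 - 8.8) / 9.6
X = 0.8 / 9.6
X = 0.0833


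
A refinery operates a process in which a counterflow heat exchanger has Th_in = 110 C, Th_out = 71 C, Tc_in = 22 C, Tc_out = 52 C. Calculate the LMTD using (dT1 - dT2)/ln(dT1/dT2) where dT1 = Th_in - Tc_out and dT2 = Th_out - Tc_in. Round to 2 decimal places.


dT1 = Th_in - Tc_out = 110 - 52 = 58
dT2 = Th_out - Tc_in = 71 - 22 = 49
LMTD = (dT1 - dT2) / ln(dT1/dT2)
LMTD = (58 - 49) / ln(58/49)
LMTD = 53.37 K


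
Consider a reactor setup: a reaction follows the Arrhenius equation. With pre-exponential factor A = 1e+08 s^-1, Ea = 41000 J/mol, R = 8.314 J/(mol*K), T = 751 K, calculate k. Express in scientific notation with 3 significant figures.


k = A * exp(-Ea/(R*T))
k = 1e+08 * exp(-41000 / (8.314 * 751))
k = 1e+08 * exp(-6.566499)
k = 1.41e+05


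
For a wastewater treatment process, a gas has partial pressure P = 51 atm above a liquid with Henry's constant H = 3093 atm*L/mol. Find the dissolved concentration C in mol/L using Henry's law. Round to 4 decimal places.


C = P / H
C = 51 / 3093
C = 0.0165 mol/L


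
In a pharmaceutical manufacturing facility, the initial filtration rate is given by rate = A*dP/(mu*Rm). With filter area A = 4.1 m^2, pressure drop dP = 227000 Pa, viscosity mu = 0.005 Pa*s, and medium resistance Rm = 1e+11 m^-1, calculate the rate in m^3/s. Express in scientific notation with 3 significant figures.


rate = A * dP / (mu * Rm)
rate = 4.1 * 227000 / (0.005 * 1e+11)
rate = 930700.0 / 5.000e+08
rate = 1.86e-03 m^3/s


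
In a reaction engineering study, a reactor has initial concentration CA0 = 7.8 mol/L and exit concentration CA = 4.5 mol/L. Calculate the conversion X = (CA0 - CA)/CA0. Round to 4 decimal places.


X = (CA0 - CA) / CA0
X = (7.8 - 4.5) / 7.8
X = 3.3 / 7.8
X = 0.4231


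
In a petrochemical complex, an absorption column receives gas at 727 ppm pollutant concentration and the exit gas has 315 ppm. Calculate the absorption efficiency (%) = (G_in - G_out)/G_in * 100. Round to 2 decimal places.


Efficiency = (G_in - G_out) / G_in * 100%
Efficiency = (727 - 315) / 727 * 100
Efficiency = 412 / 727 * 100
Efficiency = 56.67%


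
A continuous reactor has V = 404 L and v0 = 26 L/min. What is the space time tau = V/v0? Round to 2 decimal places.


tau = V / v0
tau = 404 / 26
tau = 15.54 min


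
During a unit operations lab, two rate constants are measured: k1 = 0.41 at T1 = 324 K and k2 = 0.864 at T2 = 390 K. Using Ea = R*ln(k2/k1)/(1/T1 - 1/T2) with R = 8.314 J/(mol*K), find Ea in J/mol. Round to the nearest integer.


Ea = R * ln(k2/k1) / (1/T1 - 1/T2)
ln(k2/k1) = ln(0.864/0.41) = 0.7454156
1/T1 - 1/T2 = 1/324 - 1/390 = 0.000522317189
Ea = 8.314 * 0.7454156 / 0.000522317189
Ea = 11865 J/mol


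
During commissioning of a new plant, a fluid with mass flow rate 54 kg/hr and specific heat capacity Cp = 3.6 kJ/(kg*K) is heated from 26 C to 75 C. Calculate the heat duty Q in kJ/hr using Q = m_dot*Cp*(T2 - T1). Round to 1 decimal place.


Q = m_dot * Cp * (T2 - T1)
Q = 54 * 3.6 * (75 - 26)
Q = 54 * 3.6 * 49
Q = 9525.6 kJ/hr


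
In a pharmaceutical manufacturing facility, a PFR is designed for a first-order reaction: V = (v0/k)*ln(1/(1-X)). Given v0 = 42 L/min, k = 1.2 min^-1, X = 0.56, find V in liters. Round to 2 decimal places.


V = (v0/k) * ln(1/(1-X))
V = (42/1.2) * ln(1/(1-0.56))
V = 35.0 * ln(2.272727)
V = 35.0 * 0.82098
V = 28.73 L


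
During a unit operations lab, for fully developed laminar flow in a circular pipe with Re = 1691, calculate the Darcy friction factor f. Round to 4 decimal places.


f = 64 / Re
f = 64 / 1691
f = 0.0378


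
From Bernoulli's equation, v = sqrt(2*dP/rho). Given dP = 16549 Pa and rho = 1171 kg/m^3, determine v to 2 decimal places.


v = sqrt(2*dP/rho)
v = sqrt(2*16549/1171)
v = sqrt(28.264731)
v = 5.32 m/s


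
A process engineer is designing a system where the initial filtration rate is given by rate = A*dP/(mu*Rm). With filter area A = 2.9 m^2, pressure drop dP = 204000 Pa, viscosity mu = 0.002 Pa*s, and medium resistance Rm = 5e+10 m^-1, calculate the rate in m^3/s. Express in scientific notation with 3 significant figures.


rate = A * dP / (mu * Rm)
rate = 2.9 * 204000 / (0.002 * 5e+10)
rate = 591600.0 / 1.000e+08
rate = 5.92e-03 m^3/s


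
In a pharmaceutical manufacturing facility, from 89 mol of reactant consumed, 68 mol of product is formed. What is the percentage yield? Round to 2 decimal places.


Yield = (moles product / moles consumed) * 100%
Yield = (68 / 89) * 100
Yield = 0.764 * 100
Yield = 76.40%


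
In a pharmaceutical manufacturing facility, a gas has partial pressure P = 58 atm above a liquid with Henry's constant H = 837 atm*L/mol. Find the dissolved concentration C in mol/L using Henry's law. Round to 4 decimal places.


C = P / H
C = 58 / 837
C = 0.0693 mol/L


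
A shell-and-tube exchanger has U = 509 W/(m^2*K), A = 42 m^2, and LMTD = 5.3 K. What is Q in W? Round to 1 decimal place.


Q = U * A * LMTD
Q = 509 * 42 * 5.3
Q = 113303.4 W


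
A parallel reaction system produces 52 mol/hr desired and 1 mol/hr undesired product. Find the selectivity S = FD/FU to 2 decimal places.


S = desired product rate / undesired product rate
S = 52 / 1
S = 52.00


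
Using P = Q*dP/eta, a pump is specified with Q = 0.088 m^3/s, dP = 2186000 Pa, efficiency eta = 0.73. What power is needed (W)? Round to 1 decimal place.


P = Q * dP / eta
P = 0.088 * 2186000 / 0.73
P = 192368.0 / 0.73
P = 263517.8 W


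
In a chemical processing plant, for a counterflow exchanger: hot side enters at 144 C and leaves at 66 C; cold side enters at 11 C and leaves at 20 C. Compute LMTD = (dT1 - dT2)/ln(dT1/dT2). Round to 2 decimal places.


dT1 = Th_in - Tc_out = 144 - 20 = 124
dT2 = Th_out - Tc_in = 66 - 11 = 55
LMTD = (dT1 - dT2) / ln(dT1/dT2)
LMTD = (124 - 55) / ln(124/55)
LMTD = 84.88 K


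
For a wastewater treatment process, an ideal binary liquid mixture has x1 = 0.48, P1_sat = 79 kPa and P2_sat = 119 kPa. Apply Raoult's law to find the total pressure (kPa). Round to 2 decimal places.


P = x1*P1_sat + x2*P2_sat
x2 = 1 - x1 = 1 - 0.48 = 0.52
P = 0.48*79 + 0.52*119
P = 37.92 + 61.88
P = 99.80 kPa


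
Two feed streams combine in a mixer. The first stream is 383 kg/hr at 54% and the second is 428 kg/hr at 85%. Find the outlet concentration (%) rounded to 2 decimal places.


Mass balance on solute: F1*x1 + F2*x2 = F3*x3
F3 = F1 + F2 = 383 + 428 = 811 kg/hr
x3 = (F1*x1 + F2*x2)/F3
x3 = (383*0.54 + 428*0.85) / 811
x3 = 70.36%


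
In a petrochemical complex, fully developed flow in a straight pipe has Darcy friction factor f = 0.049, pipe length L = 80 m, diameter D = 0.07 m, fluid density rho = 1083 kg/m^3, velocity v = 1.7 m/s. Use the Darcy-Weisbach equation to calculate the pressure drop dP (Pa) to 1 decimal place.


dP = f * (L/D) * (rho*v^2/2)
dP = 0.049 * (80/0.07) * (1083*1.7^2/2)
L/D = 1142.85714286
rho*v^2/2 = 1083*2.89/2 = 1564.935
dP = 0.049 * 1142.85714286 * 1564.935
dP = 87636.4 Pa


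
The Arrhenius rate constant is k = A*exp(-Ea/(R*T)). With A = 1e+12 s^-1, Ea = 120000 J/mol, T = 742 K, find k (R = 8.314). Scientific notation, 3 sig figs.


k = A * exp(-Ea/(R*T))
k = 1e+12 * exp(-120000 / (8.314 * 742))
k = 1e+12 * exp(-19.452137)
k = 3.56e+03


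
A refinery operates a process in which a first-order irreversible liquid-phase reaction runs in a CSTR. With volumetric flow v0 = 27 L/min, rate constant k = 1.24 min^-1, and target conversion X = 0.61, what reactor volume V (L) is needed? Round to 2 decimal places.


V = v0 * X / (k * (1 - X))
V = 27 * 0.61 / (1.24 * (1 - 0.61))
V = 16.47 / (1.24 * 0.39)
V = 16.47 / 0.4836
V = 34.06 L


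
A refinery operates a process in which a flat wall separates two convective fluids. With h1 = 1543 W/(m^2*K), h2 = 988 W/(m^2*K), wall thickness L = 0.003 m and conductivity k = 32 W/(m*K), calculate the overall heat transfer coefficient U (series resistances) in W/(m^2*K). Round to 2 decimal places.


1/U = 1/h1 + L/k + 1/h2
1/U = 1/1543 + 0.003/32 + 1/988
1/U = 0.0006480881 + 9.375e-05 + 0.0010121457
1/U = 0.0017539838
U = 570.13 W/(m^2*K)


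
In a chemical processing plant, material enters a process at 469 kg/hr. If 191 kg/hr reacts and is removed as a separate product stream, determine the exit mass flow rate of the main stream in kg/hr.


Steady-state mass balance on the main outlet: F_out = F_in - F_removed
F_out = 469 - 191
F_out = 278 kg/hr


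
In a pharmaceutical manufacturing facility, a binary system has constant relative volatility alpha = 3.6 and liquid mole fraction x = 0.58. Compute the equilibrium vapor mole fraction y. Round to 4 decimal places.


y = alpha*x / (1 + (alpha-1)*x)
y = 3.6*0.58 / (1 + (3.6-1)*0.58)
y = 2.088 / (1 + 1.508)
y = 2.088 / 2.508
y = 0.8325


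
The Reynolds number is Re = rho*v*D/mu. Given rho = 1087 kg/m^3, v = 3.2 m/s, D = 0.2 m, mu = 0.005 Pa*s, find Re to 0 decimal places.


Re = rho * v * D / mu
Re = 1087 * 3.2 * 0.2 / 0.005
Re = 695.68 / 0.005
Re = 139136


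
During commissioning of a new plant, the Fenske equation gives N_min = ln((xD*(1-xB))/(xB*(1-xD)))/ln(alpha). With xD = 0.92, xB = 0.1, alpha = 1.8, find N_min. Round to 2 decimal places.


N_min = ln((xD*(1-xB))/(xB*(1-xD))) / ln(alpha)
Numerator inside ln: 0.828 / 0.008 = 103.5
ln(103.5) = 4.639572
ln(alpha) = ln(1.8) = 0.587787
N_min = 4.639572 / 0.587787 = 7.89


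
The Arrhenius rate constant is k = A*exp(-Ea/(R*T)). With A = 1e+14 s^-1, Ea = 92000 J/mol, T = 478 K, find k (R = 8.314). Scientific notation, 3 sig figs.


k = A * exp(-Ea/(R*T))
k = 1e+14 * exp(-92000 / (8.314 * 478))
k = 1e+14 * exp(-23.149942)
k = 8.83e+03


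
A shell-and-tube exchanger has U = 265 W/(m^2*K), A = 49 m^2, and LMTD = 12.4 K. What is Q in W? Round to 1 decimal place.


Q = U * A * LMTD
Q = 265 * 49 * 12.4
Q = 161014.0 W


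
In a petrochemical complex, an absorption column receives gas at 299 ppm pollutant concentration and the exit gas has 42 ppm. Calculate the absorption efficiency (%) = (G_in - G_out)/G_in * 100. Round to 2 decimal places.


Efficiency = (G_in - G_out) / G_in * 100%
Efficiency = (299 - 42) / 299 * 100
Efficiency = 257 / 299 * 100
Efficiency = 85.95%


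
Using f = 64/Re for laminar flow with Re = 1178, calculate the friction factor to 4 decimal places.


f = 64 / Re
f = 64 / 1178
f = 0.0543


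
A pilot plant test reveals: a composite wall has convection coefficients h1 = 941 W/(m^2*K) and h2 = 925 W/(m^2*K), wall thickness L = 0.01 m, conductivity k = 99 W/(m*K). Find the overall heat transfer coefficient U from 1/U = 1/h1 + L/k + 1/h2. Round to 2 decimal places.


1/U = 1/h1 + L/k + 1/h2
1/U = 1/941 + 0.01/99 + 1/925
1/U = 0.0010626993 + 0.0001010101 + 0.0010810811
1/U = 0.0022447905
U = 445.48 W/(m^2*K)


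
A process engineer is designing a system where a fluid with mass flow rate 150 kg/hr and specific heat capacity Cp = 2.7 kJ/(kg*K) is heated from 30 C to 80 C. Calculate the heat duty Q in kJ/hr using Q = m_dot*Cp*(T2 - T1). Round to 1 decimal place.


Q = m_dot * Cp * (T2 - T1)
Q = 150 * 2.7 * (80 - 30)
Q = 150 * 2.7 * 50
Q = 20250.0 kJ/hr


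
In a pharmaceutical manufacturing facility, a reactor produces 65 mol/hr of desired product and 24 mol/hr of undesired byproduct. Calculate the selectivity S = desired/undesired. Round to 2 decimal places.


S = desired product rate / undesired product rate
S = 65 / 24
S = 2.71


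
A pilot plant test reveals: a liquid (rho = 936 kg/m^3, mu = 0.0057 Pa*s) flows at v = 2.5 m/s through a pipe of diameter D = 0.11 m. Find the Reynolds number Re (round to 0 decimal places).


Re = rho * v * D / mu
Re = 936 * 2.5 * 0.11 / 0.0057
Re = 257.4 / 0.0057
Re = 45158


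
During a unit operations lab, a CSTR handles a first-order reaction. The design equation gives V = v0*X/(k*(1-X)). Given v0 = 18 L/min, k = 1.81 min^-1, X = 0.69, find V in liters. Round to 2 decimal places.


V = v0 * X / (k * (1 - X))
V = 18 * 0.69 / (1.81 * (1 - 0.69))
V = 12.42 / (1.81 * 0.31)
V = 12.42 / 0.5611
V = 22.14 L


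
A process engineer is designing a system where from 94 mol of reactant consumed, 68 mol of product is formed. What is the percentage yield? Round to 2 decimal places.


Yield = (moles product / moles consumed) * 100%
Yield = (68 / 94) * 100
Yield = 0.7234 * 100
Yield = 72.34%


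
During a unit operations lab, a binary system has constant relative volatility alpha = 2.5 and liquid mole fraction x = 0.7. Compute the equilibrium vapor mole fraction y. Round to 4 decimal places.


y = alpha*x / (1 + (alpha-1)*x)
y = 2.5*0.7 / (1 + (2.5-1)*0.7)
y = 1.75 / (1 + 1.05)
y = 1.75 / 2.05
y = 0.8537


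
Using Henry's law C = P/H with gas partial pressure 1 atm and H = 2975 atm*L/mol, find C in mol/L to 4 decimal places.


C = P / H
C = 1 / 2975
C = 0.0003 mol/L


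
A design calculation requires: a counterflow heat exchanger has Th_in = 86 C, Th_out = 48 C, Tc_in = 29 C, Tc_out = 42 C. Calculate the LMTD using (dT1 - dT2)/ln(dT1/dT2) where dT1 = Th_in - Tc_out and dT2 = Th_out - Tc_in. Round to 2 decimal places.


dT1 = Th_in - Tc_out = 86 - 42 = 44
dT2 = Th_out - Tc_in = 48 - 29 = 19
LMTD = (dT1 - dT2) / ln(dT1/dT2)
LMTD = (44 - 19) / ln(44/19)
LMTD = 29.77 K


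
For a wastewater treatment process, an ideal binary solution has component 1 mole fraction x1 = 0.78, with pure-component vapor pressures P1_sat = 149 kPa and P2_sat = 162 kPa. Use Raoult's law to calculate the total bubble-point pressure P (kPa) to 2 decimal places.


P = x1*P1_sat + x2*P2_sat
x2 = 1 - x1 = 1 - 0.78 = 0.22
P = 0.78*149 + 0.22*162
P = 116.22 + 35.64
P = 151.86 kPa


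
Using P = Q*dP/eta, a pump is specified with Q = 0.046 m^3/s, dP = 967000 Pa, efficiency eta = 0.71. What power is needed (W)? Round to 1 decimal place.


P = Q * dP / eta
P = 0.046 * 967000 / 0.71
P = 44482.0 / 0.71
P = 62650.7 W


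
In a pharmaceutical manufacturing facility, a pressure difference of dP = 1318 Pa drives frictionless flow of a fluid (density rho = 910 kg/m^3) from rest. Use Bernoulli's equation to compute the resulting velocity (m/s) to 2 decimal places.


v = sqrt(2*dP/rho)
v = sqrt(2*1318/910)
v = sqrt(2.896703)
v = 1.70 m/s


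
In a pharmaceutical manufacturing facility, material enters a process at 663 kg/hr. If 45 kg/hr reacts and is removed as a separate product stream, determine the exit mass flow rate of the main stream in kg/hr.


Steady-state mass balance on the main outlet: F_out = F_in - F_removed
F_out = 663 - 45
F_out = 618 kg/hr


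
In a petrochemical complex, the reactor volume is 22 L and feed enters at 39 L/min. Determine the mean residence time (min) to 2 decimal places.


tau = V / v0
tau = 22 / 39
tau = 0.56 min


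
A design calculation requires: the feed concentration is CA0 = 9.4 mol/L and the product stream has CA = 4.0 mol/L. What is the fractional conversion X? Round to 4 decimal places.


X = (CA0 - CA) / CA0
X = (9.4 - 4.0) / 9.4
X = 5.4 / 9.4
X = 0.5745


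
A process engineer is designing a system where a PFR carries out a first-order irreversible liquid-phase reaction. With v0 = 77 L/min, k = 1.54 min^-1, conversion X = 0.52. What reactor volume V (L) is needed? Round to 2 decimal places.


V = (v0/k) * ln(1/(1-X))
V = (77/1.54) * ln(1/(1-0.52))
V = 50.0 * ln(2.083333)
V = 50.0 * 0.733969
V = 36.70 L


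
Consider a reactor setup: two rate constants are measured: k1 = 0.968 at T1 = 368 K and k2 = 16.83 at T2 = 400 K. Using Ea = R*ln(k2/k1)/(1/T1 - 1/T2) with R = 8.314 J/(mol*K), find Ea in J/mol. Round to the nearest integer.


Ea = R * ln(k2/k1) / (1/T1 - 1/T2)
ln(k2/k1) = ln(16.83/0.968) = 2.8556862
1/T1 - 1/T2 = 1/368 - 1/400 = 0.000217391304
Ea = 8.314 * 2.8556862 / 0.000217391304
Ea = 109214 J/mol


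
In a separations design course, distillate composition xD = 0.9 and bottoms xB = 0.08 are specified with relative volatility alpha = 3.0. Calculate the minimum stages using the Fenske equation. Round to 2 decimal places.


N_min = ln((xD*(1-xB))/(xB*(1-xD))) / ln(alpha)
Numerator inside ln: 0.828 / 0.008 = 103.5
ln(103.5) = 4.639572
ln(alpha) = ln(3.0) = 1.098612
N_min = 4.639572 / 1.098612 = 4.22


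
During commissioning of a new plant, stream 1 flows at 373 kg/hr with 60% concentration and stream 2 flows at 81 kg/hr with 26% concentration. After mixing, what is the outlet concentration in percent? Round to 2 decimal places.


Mass balance on solute: F1*x1 + F2*x2 = F3*x3
F3 = F1 + F2 = 373 + 81 = 454 kg/hr
x3 = (F1*x1 + F2*x2)/F3
x3 = (373*0.6 + 81*0.26) / 454
x3 = 53.93%


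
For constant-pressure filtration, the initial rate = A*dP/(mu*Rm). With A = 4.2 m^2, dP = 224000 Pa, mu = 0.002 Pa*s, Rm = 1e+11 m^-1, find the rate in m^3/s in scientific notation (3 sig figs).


rate = A * dP / (mu * Rm)
rate = 4.2 * 224000 / (0.002 * 1e+11)
rate = 940800.0 / 2.000e+08
rate = 4.70e-03 m^3/s


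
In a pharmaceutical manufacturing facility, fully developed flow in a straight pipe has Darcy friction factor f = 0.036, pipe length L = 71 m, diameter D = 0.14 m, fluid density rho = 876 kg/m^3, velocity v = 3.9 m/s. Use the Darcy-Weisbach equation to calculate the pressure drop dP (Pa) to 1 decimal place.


dP = f * (L/D) * (rho*v^2/2)
dP = 0.036 * (71/0.14) * (876*3.9^2/2)
L/D = 507.14285714
rho*v^2/2 = 876*15.21/2 = 6661.98
dP = 0.036 * 507.14285714 * 6661.98
dP = 121628.7 Pa


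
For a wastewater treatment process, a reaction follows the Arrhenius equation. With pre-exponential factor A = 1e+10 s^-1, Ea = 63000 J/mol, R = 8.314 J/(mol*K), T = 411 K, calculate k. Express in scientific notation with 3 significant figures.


k = A * exp(-Ea/(R*T))
k = 1e+10 * exp(-63000 / (8.314 * 411))
k = 1e+10 * exp(-18.436934)
k = 9.84e+01


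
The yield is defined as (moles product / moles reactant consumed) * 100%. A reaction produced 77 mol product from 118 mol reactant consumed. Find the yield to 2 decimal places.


Yield = (moles product / moles consumed) * 100%
Yield = (77 / 118) * 100
Yield = 0.6525 * 100
Yield = 65.25%


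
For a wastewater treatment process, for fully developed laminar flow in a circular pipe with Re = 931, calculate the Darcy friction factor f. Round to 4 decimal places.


f = 64 / Re
f = 64 / 931
f = 0.0687


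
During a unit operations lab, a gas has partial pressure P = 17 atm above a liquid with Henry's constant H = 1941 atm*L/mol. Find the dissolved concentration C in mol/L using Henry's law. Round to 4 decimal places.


C = P / H
C = 17 / 1941
C = 0.0088 mol/L


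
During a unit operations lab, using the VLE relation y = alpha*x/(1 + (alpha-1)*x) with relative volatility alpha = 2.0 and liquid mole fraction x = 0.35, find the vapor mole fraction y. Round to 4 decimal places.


y = alpha*x / (1 + (alpha-1)*x)
y = 2.0*0.35 / (1 + (2.0-1)*0.35)
y = 0.7 / (1 + 0.35)
y = 0.7 / 1.35
y = 0.5185


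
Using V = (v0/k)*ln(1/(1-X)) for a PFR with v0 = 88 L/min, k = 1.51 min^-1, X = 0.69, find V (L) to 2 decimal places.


V = (v0/k) * ln(1/(1-X))
V = (88/1.51) * ln(1/(1-0.69))
V = 58.278146 * ln(3.225806)
V = 58.278146 * 1.171183
V = 68.25 L


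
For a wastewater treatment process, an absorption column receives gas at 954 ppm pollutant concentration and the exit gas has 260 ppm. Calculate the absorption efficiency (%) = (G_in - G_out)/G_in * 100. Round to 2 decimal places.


Efficiency = (G_in - G_out) / G_in * 100%
Efficiency = (954 - 260) / 954 * 100
Efficiency = 694 / 954 * 100
Efficiency = 72.75%


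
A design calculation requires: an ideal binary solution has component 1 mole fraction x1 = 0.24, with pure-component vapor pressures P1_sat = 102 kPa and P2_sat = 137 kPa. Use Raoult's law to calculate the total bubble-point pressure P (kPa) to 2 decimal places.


P = x1*P1_sat + x2*P2_sat
x2 = 1 - x1 = 1 - 0.24 = 0.76
P = 0.24*102 + 0.76*137
P = 24.48 + 104.12
P = 128.60 kPa


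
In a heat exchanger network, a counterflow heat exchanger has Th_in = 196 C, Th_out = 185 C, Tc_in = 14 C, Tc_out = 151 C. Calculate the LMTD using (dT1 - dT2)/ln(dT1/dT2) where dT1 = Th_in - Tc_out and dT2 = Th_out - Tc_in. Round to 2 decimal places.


dT1 = Th_in - Tc_out = 196 - 151 = 45
dT2 = Th_out - Tc_in = 185 - 14 = 171
LMTD = (dT1 - dT2) / ln(dT1/dT2)
LMTD = (45 - 171) / ln(45/171)
LMTD = 94.38 K


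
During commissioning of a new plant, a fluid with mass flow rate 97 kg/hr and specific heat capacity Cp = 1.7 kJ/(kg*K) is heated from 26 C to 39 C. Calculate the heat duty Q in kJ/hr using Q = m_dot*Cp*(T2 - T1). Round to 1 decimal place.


Q = m_dot * Cp * (T2 - T1)
Q = 97 * 1.7 * (39 - 26)
Q = 97 * 1.7 * 13
Q = 2143.7 kJ/hr


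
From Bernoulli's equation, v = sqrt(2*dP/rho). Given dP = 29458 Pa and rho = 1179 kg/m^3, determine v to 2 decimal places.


v = sqrt(2*dP/rho)
v = sqrt(2*29458/1179)
v = sqrt(49.971162)
v = 7.07 m/s


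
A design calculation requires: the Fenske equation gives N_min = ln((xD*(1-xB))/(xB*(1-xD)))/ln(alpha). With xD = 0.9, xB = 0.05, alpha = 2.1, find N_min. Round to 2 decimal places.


N_min = ln((xD*(1-xB))/(xB*(1-xD))) / ln(alpha)
Numerator inside ln: 0.855 / 0.005 = 171.0
ln(171.0) = 5.141664
ln(alpha) = ln(2.1) = 0.741937
N_min = 5.141664 / 0.741937 = 6.93


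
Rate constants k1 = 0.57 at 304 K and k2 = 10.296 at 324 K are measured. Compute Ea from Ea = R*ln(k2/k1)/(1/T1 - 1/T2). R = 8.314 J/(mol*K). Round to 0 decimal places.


Ea = R * ln(k2/k1) / (1/T1 - 1/T2)
ln(k2/k1) = ln(10.296/0.57) = 2.8938744
1/T1 - 1/T2 = 1/304 - 1/324 = 0.000203053931
Ea = 8.314 * 2.8938744 / 0.000203053931
Ea = 118489 J/mol


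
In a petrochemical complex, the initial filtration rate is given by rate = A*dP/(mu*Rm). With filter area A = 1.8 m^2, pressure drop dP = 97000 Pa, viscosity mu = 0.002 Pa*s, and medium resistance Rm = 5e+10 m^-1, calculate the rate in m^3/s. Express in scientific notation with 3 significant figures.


rate = A * dP / (mu * Rm)
rate = 1.8 * 97000 / (0.002 * 5e+10)
rate = 174600.0 / 1.000e+08
rate = 1.75e-03 m^3/s


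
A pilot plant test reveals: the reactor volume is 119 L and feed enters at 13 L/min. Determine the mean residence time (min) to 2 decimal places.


tau = V / v0
tau = 119 / 13
tau = 9.15 min


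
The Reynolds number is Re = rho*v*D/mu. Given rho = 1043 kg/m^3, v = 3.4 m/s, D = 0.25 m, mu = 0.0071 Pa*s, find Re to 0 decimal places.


Re = rho * v * D / mu
Re = 1043 * 3.4 * 0.25 / 0.0071
Re = 886.55 / 0.0071
Re = 124866


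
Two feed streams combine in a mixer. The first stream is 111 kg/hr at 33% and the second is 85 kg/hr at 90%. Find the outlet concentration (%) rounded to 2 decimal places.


Mass balance on solute: F1*x1 + F2*x2 = F3*x3
F3 = F1 + F2 = 111 + 85 = 196 kg/hr
x3 = (F1*x1 + F2*x2)/F3
x3 = (111*0.33 + 85*0.9) / 196
x3 = 57.72%


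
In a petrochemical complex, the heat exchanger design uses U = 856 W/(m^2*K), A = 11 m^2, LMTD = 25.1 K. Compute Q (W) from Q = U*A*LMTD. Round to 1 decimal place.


Q = U * A * LMTD
Q = 856 * 11 * 25.1
Q = 236341.6 W


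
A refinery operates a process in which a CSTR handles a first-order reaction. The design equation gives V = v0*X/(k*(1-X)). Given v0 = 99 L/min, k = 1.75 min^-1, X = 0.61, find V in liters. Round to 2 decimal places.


V = v0 * X / (k * (1 - X))
V = 99 * 0.61 / (1.75 * (1 - 0.61))
V = 60.39 / (1.75 * 0.39)
V = 60.39 / 0.6825
V = 88.48 L


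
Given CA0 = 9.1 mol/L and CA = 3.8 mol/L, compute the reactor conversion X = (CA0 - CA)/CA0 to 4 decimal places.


X = (CA0 - CA) / CA0
X = (9.1 - 3.8) / 9.1
X = 5.3 / 9.1
X = 0.5824


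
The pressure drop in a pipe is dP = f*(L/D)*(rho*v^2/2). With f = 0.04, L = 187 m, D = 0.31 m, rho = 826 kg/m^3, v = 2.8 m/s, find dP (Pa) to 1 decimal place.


dP = f * (L/D) * (rho*v^2/2)
dP = 0.04 * (187/0.31) * (826*2.8^2/2)
L/D = 603.22580645
rho*v^2/2 = 826*7.84/2 = 3237.92
dP = 0.04 * 603.22580645 * 3237.92
dP = 78127.9 Pa


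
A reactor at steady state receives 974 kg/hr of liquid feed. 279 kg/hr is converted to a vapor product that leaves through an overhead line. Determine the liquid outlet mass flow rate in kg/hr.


Steady-state mass balance on the main outlet: F_out = F_in - F_removed
F_out = 974 - 279
F_out = 695 kg/hr


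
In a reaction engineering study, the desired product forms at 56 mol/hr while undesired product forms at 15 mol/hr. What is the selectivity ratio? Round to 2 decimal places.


S = desired product rate / undesired product rate
S = 56 / 15
S = 3.73


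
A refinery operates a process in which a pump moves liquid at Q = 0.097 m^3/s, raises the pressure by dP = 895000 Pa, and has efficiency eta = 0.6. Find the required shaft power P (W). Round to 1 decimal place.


P = Q * dP / eta
P = 0.097 * 895000 / 0.6
P = 86815.0 / 0.6
P = 144691.7 W


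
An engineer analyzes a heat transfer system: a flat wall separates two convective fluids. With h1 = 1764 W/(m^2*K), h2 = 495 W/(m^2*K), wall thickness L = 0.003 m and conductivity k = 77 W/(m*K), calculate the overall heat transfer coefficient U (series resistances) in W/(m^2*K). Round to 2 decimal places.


1/U = 1/h1 + L/k + 1/h2
1/U = 1/1764 + 0.003/77 + 1/495
1/U = 0.0005668934 + 3.8961e-05 + 0.002020202
1/U = 0.0026260564
U = 380.80 W/(m^2*K)


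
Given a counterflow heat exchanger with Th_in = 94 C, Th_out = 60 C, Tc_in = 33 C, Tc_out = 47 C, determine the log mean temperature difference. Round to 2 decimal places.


dT1 = Th_in - Tc_out = 94 - 47 = 47
dT2 = Th_out - Tc_in = 60 - 33 = 27
LMTD = (dT1 - dT2) / ln(dT1/dT2)
LMTD = (47 - 27) / ln(47/27)
LMTD = 36.08 K


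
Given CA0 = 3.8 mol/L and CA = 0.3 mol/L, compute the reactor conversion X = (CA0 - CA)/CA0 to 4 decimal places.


X = (CA0 - CA) / CA0
X = (3.8 - 0.3) / 3.8
X = 3.5 / 3.8
X = 0.9211


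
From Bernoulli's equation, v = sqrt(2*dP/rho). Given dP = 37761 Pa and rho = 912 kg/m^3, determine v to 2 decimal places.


v = sqrt(2*dP/rho)
v = sqrt(2*37761/912)
v = sqrt(82.809211)
v = 9.10 m/s


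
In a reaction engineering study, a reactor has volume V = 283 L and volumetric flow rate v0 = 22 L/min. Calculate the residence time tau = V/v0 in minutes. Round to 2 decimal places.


tau = V / v0
tau = 283 / 22
tau = 12.86 min


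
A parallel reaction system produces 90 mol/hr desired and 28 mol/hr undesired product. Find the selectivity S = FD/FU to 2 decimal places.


S = desired product rate / undesired product rate
S = 90 / 28
S = 3.21


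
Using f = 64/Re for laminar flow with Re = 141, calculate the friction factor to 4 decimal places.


f = 64 / Re
f = 64 / 141
f = 0.4539


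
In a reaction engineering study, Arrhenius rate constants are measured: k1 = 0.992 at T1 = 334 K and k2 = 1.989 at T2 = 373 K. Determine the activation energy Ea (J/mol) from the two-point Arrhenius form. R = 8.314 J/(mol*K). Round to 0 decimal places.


Ea = R * ln(k2/k1) / (1/T1 - 1/T2)
ln(k2/k1) = ln(1.989/0.992) = 0.6956642
1/T1 - 1/T2 = 1/334 - 1/373 = 0.000313046829
Ea = 8.314 * 0.6956642 / 0.000313046829
Ea = 18476 J/mol


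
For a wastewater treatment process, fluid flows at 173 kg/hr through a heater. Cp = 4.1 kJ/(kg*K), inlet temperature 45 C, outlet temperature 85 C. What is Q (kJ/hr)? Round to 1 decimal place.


Q = m_dot * Cp * (T2 - T1)
Q = 173 * 4.1 * (85 - 45)
Q = 173 * 4.1 * 40
Q = 28372.0 kJ/hr


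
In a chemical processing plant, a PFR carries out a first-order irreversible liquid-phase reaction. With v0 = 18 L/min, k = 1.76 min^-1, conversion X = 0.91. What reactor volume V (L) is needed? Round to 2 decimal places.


V = (v0/k) * ln(1/(1-X))
V = (18/1.76) * ln(1/(1-0.91))
V = 10.227273 * ln(11.111111)
V = 10.227273 * 2.407946
V = 24.63 L


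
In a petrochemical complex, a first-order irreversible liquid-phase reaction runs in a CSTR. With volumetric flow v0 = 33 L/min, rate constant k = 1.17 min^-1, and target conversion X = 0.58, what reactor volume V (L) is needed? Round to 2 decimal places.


V = v0 * X / (k * (1 - X))
V = 33 * 0.58 / (1.17 * (1 - 0.58))
V = 19.14 / (1.17 * 0.42)
V = 19.14 / 0.4914
V = 38.95 L


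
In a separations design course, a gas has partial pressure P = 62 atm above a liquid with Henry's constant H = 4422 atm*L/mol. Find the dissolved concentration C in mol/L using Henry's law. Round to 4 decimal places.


C = P / H
C = 62 / 4422
C = 0.0140 mol/L


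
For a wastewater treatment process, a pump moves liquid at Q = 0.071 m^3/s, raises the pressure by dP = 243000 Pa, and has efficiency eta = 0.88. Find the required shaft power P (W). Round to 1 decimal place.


P = Q * dP / eta
P = 0.071 * 243000 / 0.88
P = 17253.0 / 0.88
P = 19605.7 W


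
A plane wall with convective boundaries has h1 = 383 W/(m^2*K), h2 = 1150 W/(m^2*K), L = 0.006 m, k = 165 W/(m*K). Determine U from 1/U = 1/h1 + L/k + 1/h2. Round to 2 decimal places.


1/U = 1/h1 + L/k + 1/h2
1/U = 1/383 + 0.006/165 + 1/1150
1/U = 0.0026109661 + 3.63636e-05 + 0.0008695652
1/U = 0.0035168949
U = 284.34 W/(m^2*K)


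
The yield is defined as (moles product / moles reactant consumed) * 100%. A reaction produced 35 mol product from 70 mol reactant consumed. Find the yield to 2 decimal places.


Yield = (moles product / moles consumed) * 100%
Yield = (35 / 70) * 100
Yield = 0.5 * 100
Yield = 50.00%


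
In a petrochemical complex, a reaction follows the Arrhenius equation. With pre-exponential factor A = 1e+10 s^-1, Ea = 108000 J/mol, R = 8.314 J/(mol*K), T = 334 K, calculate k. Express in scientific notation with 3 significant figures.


k = A * exp(-Ea/(R*T))
k = 1e+10 * exp(-108000 / (8.314 * 334))
k = 1e+10 * exp(-38.892626)
k = 1.29e-07


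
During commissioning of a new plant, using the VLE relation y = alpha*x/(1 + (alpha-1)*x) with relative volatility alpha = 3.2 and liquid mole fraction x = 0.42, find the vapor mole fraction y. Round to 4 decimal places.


y = alpha*x / (1 + (alpha-1)*x)
y = 3.2*0.42 / (1 + (3.2-1)*0.42)
y = 1.344 / (1 + 0.924)
y = 1.344 / 1.924
y = 0.6985


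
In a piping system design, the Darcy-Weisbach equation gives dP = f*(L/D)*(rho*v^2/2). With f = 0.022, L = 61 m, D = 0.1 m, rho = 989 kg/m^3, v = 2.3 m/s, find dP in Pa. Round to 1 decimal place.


dP = f * (L/D) * (rho*v^2/2)
dP = 0.022 * (61/0.1) * (989*2.3^2/2)
L/D = 610.0
rho*v^2/2 = 989*5.29/2 = 2615.905
dP = 0.022 * 610.0 * 2615.905
dP = 35105.4 Pa


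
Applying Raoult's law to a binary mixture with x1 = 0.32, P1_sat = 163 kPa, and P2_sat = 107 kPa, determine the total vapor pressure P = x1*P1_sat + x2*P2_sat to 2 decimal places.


P = x1*P1_sat + x2*P2_sat
x2 = 1 - x1 = 1 - 0.32 = 0.68
P = 0.32*163 + 0.68*107
P = 52.16 + 72.76
P = 124.92 kPa


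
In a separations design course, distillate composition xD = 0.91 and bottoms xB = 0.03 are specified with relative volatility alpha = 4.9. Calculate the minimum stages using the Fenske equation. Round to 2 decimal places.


N_min = ln((xD*(1-xB))/(xB*(1-xD))) / ln(alpha)
Numerator inside ln: 0.8827 / 0.0027 = 326.925926
ln(326.925926) = 5.789734
ln(alpha) = ln(4.9) = 1.589235
N_min = 5.789734 / 1.589235 = 3.64


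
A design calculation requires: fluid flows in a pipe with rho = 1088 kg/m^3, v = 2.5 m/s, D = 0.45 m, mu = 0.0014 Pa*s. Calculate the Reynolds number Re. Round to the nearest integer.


Re = rho * v * D / mu
Re = 1088 * 2.5 * 0.45 / 0.0014
Re = 1224.0 / 0.0014
Re = 874286


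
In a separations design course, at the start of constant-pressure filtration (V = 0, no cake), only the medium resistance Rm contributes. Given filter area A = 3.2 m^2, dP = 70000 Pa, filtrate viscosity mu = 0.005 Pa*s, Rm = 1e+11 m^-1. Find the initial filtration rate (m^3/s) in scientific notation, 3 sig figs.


rate = A * dP / (mu * Rm)
rate = 3.2 * 70000 / (0.005 * 1e+11)
rate = 224000.0 / 5.000e+08
rate = 4.48e-04 m^3/s


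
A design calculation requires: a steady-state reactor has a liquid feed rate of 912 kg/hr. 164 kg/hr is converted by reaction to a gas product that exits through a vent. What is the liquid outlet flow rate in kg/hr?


Steady-state mass balance on the main outlet: F_out = F_in - F_removed
F_out = 912 - 164
F_out = 748 kg/hr


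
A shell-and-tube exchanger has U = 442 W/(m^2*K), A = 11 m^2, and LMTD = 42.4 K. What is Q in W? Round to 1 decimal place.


Q = U * A * LMTD
Q = 442 * 11 * 42.4
Q = 206148.8 W


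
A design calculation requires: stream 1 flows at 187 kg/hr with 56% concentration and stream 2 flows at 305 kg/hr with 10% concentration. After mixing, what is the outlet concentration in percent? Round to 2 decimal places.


Mass balance on solute: F1*x1 + F2*x2 = F3*x3
F3 = F1 + F2 = 187 + 305 = 492 kg/hr
x3 = (F1*x1 + F2*x2)/F3
x3 = (187*0.56 + 305*0.1) / 492
x3 = 27.48%


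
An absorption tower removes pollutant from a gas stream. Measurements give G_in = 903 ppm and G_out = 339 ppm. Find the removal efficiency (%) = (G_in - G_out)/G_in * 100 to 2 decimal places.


Efficiency = (G_in - G_out) / G_in * 100%
Efficiency = (903 - 339) / 903 * 100
Efficiency = 564 / 903 * 100
Efficiency = 62.46%


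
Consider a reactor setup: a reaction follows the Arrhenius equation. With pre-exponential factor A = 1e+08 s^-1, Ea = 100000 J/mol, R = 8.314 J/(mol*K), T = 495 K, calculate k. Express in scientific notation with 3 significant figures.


k = A * exp(-Ea/(R*T))
k = 1e+08 * exp(-100000 / (8.314 * 495))
k = 1e+08 * exp(-24.298797)
k = 2.80e-03


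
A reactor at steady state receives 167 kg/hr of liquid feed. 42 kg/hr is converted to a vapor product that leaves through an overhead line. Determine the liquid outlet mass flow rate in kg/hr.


Steady-state mass balance on the main outlet: F_out = F_in - F_removed
F_out = 167 - 42
F_out = 125 kg/hr


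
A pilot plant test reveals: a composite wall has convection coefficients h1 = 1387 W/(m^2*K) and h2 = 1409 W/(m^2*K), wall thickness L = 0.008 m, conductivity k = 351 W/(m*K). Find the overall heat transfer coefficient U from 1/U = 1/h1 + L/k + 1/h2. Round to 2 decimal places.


1/U = 1/h1 + L/k + 1/h2
1/U = 1/1387 + 0.008/351 + 1/1409
1/U = 0.0007209805 + 2.2792e-05 + 0.0007097232
1/U = 0.0014534957
U = 688.00 W/(m^2*K)


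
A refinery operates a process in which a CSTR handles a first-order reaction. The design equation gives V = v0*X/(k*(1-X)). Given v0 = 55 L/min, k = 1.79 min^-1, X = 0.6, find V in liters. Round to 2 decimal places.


V = v0 * X / (k * (1 - X))
V = 55 * 0.6 / (1.79 * (1 - 0.6))
V = 33.0 / (1.79 * 0.4)
V = 33.0 / 0.716
V = 46.09 L


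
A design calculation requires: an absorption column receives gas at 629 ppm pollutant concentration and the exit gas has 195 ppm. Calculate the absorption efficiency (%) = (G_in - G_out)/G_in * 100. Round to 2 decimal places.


Efficiency = (G_in - G_out) / G_in * 100%
Efficiency = (629 - 195) / 629 * 100
Efficiency = 434 / 629 * 100
Efficiency = 69.00%


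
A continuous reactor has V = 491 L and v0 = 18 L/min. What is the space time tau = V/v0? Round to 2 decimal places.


tau = V / v0
tau = 491 / 18
tau = 27.28 min


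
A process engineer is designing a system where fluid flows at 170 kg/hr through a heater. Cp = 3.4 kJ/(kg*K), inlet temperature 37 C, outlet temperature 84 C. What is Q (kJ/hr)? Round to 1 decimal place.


Q = m_dot * Cp * (T2 - T1)
Q = 170 * 3.4 * (84 - 37)
Q = 170 * 3.4 * 47
Q = 27166.0 kJ/hr
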